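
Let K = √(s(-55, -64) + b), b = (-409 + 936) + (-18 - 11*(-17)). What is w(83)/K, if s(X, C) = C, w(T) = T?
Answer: 83*√158/316 ≈ 3.3016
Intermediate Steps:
b = 696 (b = 527 + (-18 + 187) = 527 + 169 = 696)
K = 2*√158 (K = √(-64 + 696) = √632 = 2*√158 ≈ 25.140)
w(83)/K = 83/((2*√158)) = 83*(√158/316) = 83*√158/316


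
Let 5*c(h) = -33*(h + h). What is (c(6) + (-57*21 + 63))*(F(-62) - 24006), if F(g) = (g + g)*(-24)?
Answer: 25513596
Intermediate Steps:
c(h) = -66*h/5 (c(h) = (-33*(h + h))/5 = (-66*h)/5 = -66*h/5)
F(g) = -48*g (F(g) = (2*g)*(-24) = -48*g)
(c(6) + (-57*21 + 63))*(F(-62) - 24006) = (-66/5*6 + (-57*21 + 63))*(-48*(-62) - 24006) = (-396/5 + (-1197 + 63))*(2976 - 24006) = (-396/5 - 1134)*(-21030) = -6066/5*(-21030) = 25513596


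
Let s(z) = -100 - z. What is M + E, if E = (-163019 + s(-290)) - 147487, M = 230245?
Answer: -80071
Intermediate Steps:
E = -310316 (E = (-163019 + (-100 - 1*(-290))) - 147487 = (-163019 + (-100 + 290)) - 147487 = (-163019 + 190) - 147487 = -162829 - 147487 = -310316)
M + E = 230245 - 310316 = -80071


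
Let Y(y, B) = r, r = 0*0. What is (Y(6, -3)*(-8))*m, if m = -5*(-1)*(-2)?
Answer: 0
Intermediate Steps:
m = -10 (m = 5*(-2) = -10)
r = 0
Y(y, B) = 0
(Y(6, -3)*(-8))*m = (0*(-8))*(-10) = 0*(-10) = 0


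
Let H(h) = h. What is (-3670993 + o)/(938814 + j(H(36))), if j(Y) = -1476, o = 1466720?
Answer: -2204273/937338 ≈ -2.3516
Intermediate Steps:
(-3670993 + o)/(938814 + j(H(36))) = (-3670993 + 1466720)/(938814 - 1476) = -2204273/937338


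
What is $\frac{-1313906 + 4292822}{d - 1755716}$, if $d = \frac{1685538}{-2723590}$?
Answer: $- \frac{4056672914220}{2390926112989} \approx -1.6967$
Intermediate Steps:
$d = - \frac{842769}{1361795}$ ($d = 1685538 \left(- \frac{1}{2723590}\right) = - \frac{842769}{1361795} \approx -0.61887$)
$\frac{-1313906 + 4292822}{d - 1755716} = \frac{-1313906 + 4292822}{- \frac{842769}{1361795} - 1755716} = \frac{2978916}{- \frac{2390926112989}{1361795}} = 2978916 \left(- \frac{1361795}{2390926112989}\right) = - \frac{4056672914220}{2390926112989}$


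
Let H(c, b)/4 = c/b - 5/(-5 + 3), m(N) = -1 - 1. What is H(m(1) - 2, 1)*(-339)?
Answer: 2034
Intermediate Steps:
m(N) = -2
H(c, b) = 10 + 4*c/b (H(c, b) = 4*(c/b - 5/(-5 + 3)) = 4*(c/b - 5/(-2)) = 4*(c/b - 5*(-½)) = 4*(c/b + 5/2) = 4*(5/2 + c/b) = 10 + 4*c/b)
H(m(1) - 2, 1)*(-339) = (10 + 4*(-2 - 2)/1)*(-339) = (10 + 4*(-4)*1)*(-339) = (10 - 16)*(-339) = -6*(-339) = 2034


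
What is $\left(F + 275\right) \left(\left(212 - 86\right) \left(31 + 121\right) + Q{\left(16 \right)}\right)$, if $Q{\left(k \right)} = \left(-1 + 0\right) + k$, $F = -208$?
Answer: $1284189$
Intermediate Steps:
$Q{\left(k \right)} = -1 + k$
$\left(F + 275\right) \left(\left(212 - 86\right) \left(31 + 121\right) + Q{\left(16 \right)}\right) = \left(-208 + 275\right) \left(\left(212 - 86\right) \left(31 + 121\right) + \left(-1 + 16\right)\right) = 67 \left(126 \cdot 152 + 15\right) = 67 \left(19152 + 15\right) = 67 \cdot 19167 = 1284189$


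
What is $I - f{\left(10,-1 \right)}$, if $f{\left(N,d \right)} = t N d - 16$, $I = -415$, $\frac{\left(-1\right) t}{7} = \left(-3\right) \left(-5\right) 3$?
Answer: $-3549$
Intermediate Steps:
$t = -315$ ($t = - 7 \left(-3\right) \left(-5\right) 3 = - 7 \cdot 15 \cdot 3 = \left(-7\right) 45 = -315$)
$f{\left(N,d \right)} = -16 - 315 N d$ ($f{\left(N,d \right)} = - 315 N d - 16 = -16 - 315 N d$)
$I - f{\left(10,-1 \right)} = -415 - \left(-16 - 3150 \left(-1\right)\right) = -415 - \left(-16 + 3150\right) = -415 - 3134 = -3549$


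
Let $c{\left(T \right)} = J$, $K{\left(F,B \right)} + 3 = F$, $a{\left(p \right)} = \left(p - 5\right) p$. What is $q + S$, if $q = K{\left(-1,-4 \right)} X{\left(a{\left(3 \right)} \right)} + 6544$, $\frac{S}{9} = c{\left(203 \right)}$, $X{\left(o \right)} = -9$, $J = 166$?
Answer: $8074$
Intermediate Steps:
$a{\left(p \right)} = p \left(-5 + p\right)$ ($a{\left(p \right)} = \left(p - 5\right) p = \left(-5 + p\right) p = p \left(-5 + p\right)$)
$K{\left(F,B \right)} = -3 + F$
$c{\left(T \right)} = 166$
$S = 1494$ ($S = 9 \cdot 166 = 1494$)
$q = 6580$ ($q = \left(-3 - 1\right) \left(-9\right) + 6544 = \left(-4\right) \left(-9\right) + 6544 = 36 + 6544 = 6580$)
$q + S = 6580 + 1494 = 8074$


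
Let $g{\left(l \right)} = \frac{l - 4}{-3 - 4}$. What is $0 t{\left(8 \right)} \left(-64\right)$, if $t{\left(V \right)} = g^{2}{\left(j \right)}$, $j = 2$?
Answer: $0$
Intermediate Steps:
$g{\left(l \right)} = \frac{4}{7} - \frac{l}{7}$ ($g{\left(l \right)} = \frac{-4 + l}{-7} = \left(-4 + l\right) \left(- \frac{1}{7}\right) = \frac{4}{7} - \frac{l}{7}$)
$t{\left(V \right)} = \frac{4}{49}$ ($t{\left(V \right)} = \left(\frac{4}{7} - \frac{2}{7}\right)^{2} = \left(\frac{2}{7}\right)^{2} = \frac{4}{49}$)
$0 t{\left(8 \right)} \left(-64\right) = 0 \cdot \frac{4}{49} \left(-64\right) = 0 \left(-64\right) = 0$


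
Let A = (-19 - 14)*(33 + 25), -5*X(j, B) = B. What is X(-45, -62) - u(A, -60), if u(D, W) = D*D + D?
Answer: -18307348/5 ≈ -3.6615e+6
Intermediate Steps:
X(j, B) = -B/5
A = -1914 (A = -33*58 = -1914)
u(D, W) = D + D² (u(D, W) = D² + D = D + D²)
X(-45, -62) - u(A, -60) = -⅕*(-62) - (-1914)*(1 - 1914) = 62/5 - (-1914)*(-1913) = 62/5 - 1*3661482 = 62/5 - 3661482 = -18307348/5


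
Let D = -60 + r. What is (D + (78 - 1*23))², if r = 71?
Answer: 4356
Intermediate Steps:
D = 11 (D = -60 + 71 = 11)
(D + (78 - 1*23))² = (11 + (78 - 1*23))² = (11 + (78 - 23))² = (11 + 55)² = 66² = 4356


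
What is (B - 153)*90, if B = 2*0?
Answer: -13770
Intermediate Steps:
B = 0
(B - 153)*90 = (0 - 153)*90 = -153*90 = -13770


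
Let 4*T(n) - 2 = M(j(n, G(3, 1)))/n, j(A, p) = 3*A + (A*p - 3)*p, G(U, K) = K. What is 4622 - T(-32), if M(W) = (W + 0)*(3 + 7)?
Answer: 295121/64 ≈ 4611.3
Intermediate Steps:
j(A, p) = 3*A + p*(-3 + A*p) (j(A, p) = 3*A + (-3 + A*p)*p = 3*A + p*(-3 + A*p))
M(W) = 10*W (M(W) = W*10 = 10*W)
T(n) = ½ + (-30 + 40*n)/(4*n) (T(n) = ½ + ((10*(-3*1 + 3*n + n*1²))/n)/4 = ½ + ((10*(-3 + 3*n + n*1))/n)/4 = ½ + ((10*(-3 + 3*n + n))/n)/4 = ½ + ((10*(-3 + 4*n))/n)/4 = ½ + ((-30 + 40*n)/n)/4 = ½ + (-30 + 40*n)/(4*n))
4622 - T(-32) = 4622 - 3*(-5 + 7*(-32))/(2*(-32)) = 4622 - 3*(-1)*(-5 - 224)/(2*32) = 4622 - 3*(-1)*(-229)/(2*32) = 4622 - 1*687/64 = 4622 - 687/64 = 295121/64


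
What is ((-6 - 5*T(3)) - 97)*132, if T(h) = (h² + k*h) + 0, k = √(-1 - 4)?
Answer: -19536 - 1980*I*√5 ≈ -19536.0 - 4427.4*I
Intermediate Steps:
k = I*√5 (k = √(-5) = I*√5 ≈ 2.2361*I)
T(h) = h² + I*h*√5 (T(h) = (h² + (I*√5)*h) + 0 = (h² + I*h*√5) + 0 = h² + I*h*√5)
((-6 - 5*T(3)) - 97)*132 = ((-6 - 15*(3 + I*√5)) - 97)*132 = ((-6 - 5*(9 + 3*I*√5)) - 97)*132 = ((-6 + (-45 - 15*I*√5)) - 97)*132 = ((-51 - 15*I*√5) - 97)*132 = (-148 - 15*I*√5)*132 = -19536 - 1980*I*√5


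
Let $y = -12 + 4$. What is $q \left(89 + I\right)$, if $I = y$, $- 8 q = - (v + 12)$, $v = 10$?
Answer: $\frac{891}{4} \approx 222.75$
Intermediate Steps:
$y = -8$
$q = \frac{11}{4}$ ($q = - \frac{\left(-1\right) \left(10 + 12\right)}{8} = - \frac{\left(-1\right) 22}{8} = \left(- \frac{1}{8}\right) \left(-22\right) = \frac{11}{4} \approx 2.75$)
$I = -8$
$q \left(89 + I\right) = \frac{11 \left(89 - 8\right)}{4} = \frac{11}{4} \cdot 81 = \frac{891}{4}$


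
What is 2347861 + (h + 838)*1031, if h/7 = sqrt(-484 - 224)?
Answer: 3211839 + 14434*I*sqrt(177) ≈ 3.2118e+6 + 1.9203e+5*I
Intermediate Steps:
h = 14*I*sqrt(177) (h = 7*sqrt(-484 - 224) = 7*sqrt(-708) = 7*(2*I*sqrt(177)) = 14*I*sqrt(177) ≈ 186.26*I)
2347861 + (h + 838)*1031 = 2347861 + (14*I*sqrt(177) + 838)*1031 = 2347861 + (838 + 14*I*sqrt(177))*1031 = 2347861 + (863978 + 14434*I*sqrt(177)) = 3211839 + 14434*I*sqrt(177)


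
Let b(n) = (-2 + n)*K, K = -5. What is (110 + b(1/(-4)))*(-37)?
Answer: -17945/4 ≈ -4486.3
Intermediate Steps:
b(n) = 10 - 5*n (b(n) = (-2 + n)*(-5) = 10 - 5*n)
(110 + b(1/(-4)))*(-37) = (110 + (10 - 5/(-4)))*(-37) = (110 + (10 - 5*(-1/4)))*(-37) = (110 + (10 + 5/4))*(-37) = (110 + 45/4)*(-37) = (485/4)*(-37) = -17945/4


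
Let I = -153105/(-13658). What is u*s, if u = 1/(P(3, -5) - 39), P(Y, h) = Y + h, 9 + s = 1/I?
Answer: 1364287/6277305 ≈ 0.21734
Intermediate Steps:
I = 153105/13658 (I = -153105*(-1/13658) = 153105/13658 ≈ 11.210)
s = -1364287/153105 (s = -9 + 1/(153105/13658) = -9 + 13658/153105 = -1364287/153105 ≈ -8.9108)
u = -1/41 (u = 1/((3 - 5) - 39) = 1/(-2 - 39) = 1/(-41) = -1/41 ≈ -0.024390)
u*s = -1/41*(-1364287/153105) = 1364287/6277305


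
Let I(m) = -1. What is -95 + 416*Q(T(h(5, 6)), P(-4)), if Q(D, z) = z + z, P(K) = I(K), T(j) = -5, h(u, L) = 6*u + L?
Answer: -927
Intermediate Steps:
h(u, L) = L + 6*u
P(K) = -1
Q(D, z) = 2*z
-95 + 416*Q(T(h(5, 6)), P(-4)) = -95 + 416*(2*(-1)) = -95 + 416*(-2) = -95 - 832 = -927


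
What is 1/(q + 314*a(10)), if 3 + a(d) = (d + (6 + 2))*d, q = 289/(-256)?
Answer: 256/14227679 ≈ 1.7993e-5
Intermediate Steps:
q = -289/256 (q = 289*(-1/256) = -289/256 ≈ -1.1289)
a(d) = -3 + d*(8 + d) (a(d) = -3 + (d + (6 + 2))*d = -3 + (d + 8)*d = -3 + (8 + d)*d = -3 + d*(8 + d))
1/(q + 314*a(10)) = 1/(-289/256 + 314*(-3 + 10**2 + 8*10)) = 1/(-289/256 + 314*(-3 + 100 + 80)) = 1/(-289/256 + 314*177) = 1/(-289/256 + 55578) = 1/(14227679/256) = 256/14227679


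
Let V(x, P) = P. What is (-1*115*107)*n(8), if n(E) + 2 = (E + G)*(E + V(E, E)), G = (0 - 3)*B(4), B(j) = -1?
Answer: -2141070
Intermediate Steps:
G = 3 (G = (0 - 3)*(-1) = -3*(-1) = 3)
n(E) = -2 + 2*E*(3 + E) (n(E) = -2 + (E + 3)*(E + E) = -2 + (3 + E)*(2*E) = -2 + 2*E*(3 + E))
(-1*115*107)*n(8) = (-1*115*107)*(-2 + 2*8**2 + 6*8) = (-115*107)*(-2 + 2*64 + 48) = -12305*(-2 + 128 + 48) = -12305*174 = -2141070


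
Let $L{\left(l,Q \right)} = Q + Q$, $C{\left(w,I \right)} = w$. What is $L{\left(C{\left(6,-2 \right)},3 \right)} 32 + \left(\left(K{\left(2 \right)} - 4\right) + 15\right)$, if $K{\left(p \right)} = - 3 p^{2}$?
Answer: $191$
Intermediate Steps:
$L{\left(l,Q \right)} = 2 Q$
$L{\left(C{\left(6,-2 \right)},3 \right)} 32 + \left(\left(K{\left(2 \right)} - 4\right) + 15\right) = 2 \cdot 3 \cdot 32 + \left(\left(- 3 \cdot 2^{2} - 4\right) + 15\right) = 6 \cdot 32 + \left(\left(\left(-3\right) 4 - 4\right) + 15\right) = 192 + \left(\left(-12 - 4\right) + 15\right) = 192 + \left(-16 + 15\right) = 192 - 1 = 191$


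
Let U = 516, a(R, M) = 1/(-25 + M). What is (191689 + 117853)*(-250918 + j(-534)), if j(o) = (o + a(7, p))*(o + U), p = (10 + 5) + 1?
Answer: -74693722768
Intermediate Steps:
p = 16 (p = 15 + 1 = 16)
j(o) = (516 + o)*(-⅑ + o) (j(o) = (o + 1/(-25 + 16))*(o + 516) = (o + 1/(-9))*(516 + o) = (o - ⅑)*(516 + o) = (-⅑ + o)*(516 + o) = (516 + o)*(-⅑ + o))
(191689 + 117853)*(-250918 + j(-534)) = (191689 + 117853)*(-250918 + (-172/3 + (-534)² + (4643/9)*(-534))) = 309542*(-250918 + (-172/3 + 285156 - 826454/3)) = 309542*(-250918 + 9614) = 309542*(-241304) = -74693722768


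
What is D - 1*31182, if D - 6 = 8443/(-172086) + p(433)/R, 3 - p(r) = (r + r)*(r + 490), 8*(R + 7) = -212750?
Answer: -51845254836907/1664587878 ≈ -31146.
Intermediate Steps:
R = -106403/4 (R = -7 + (1/8)*(-212750) = -7 - 106375/4 = -106403/4 ≈ -26601.)
p(r) = 3 - 2*r*(490 + r) (p(r) = 3 - (r + r)*(r + 490) = 3 - 2*r*(490 + r))
D = 59924374889/1664587878 (D = 6 + (8443/(-172086) + (3 - 980*433 - 2*433**2)/(-106403/4)) = 6 + (8443*(-1/172086) + (3 - 424340 - 2*187489)*(-4/106403)) = 6 + (-8443/172086 + (3 - 424340 - 374978)*(-4/106403)) = 6 + (-8443/172086 - 799315*(-4/106403)) = 6 + (-8443/172086 + 290660/9673) = 6 + 49936847621/1664587878 = 59924374889/1664587878 ≈ 36.000)
D - 1*31182 = 59924374889/1664587878 - 1*31182 = 59924374889/1664587878 - 31182 = -51845254836907/1664587878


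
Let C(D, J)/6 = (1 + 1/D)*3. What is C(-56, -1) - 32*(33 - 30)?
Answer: -2193/28 ≈ -78.321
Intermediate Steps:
C(D, J) = 18 + 18/D (C(D, J) = 6*((1 + 1/D)*3) = 6*(3 + 3/D) = 18 + 18/D)
C(-56, -1) - 32*(33 - 30) = (18 + 18/(-56)) - 32*(33 - 30) = (18 + 18*(-1/56)) - 32*3 = (18 - 9/28) - 96 = 495/28 - 96 = -2193/28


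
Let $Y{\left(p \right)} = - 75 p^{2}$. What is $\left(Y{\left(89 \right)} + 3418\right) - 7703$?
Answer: $-598360$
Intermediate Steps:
$\left(Y{\left(89 \right)} + 3418\right) - 7703 = \left(- 75 \cdot 89^{2} + 3418\right) - 7703 = \left(\left(-75\right) 7921 + 3418\right) - 7703 = \left(-594075 + 3418\right) - 7703 = -590657 - 7703 = -598360$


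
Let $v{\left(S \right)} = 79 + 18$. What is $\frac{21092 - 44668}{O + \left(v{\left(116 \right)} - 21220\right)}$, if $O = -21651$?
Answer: $\frac{11788}{21387} \approx 0.55118$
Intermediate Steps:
$v{\left(S \right)} = 97$
$\frac{21092 - 44668}{O + \left(v{\left(116 \right)} - 21220\right)} = \frac{21092 - 44668}{-21651 + \left(97 - 21220\right)} = - \frac{23576}{-21651 + \left(97 - 21220\right)} = - \frac{23576}{-21651 - 21123} = - \frac{23576}{-42774} = \left(-23576\right) \left(- \frac{1}{42774}\right) = \frac{11788}{21387}$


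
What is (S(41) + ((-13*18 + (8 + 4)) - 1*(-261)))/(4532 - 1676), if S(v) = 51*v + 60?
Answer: 365/476 ≈ 0.76681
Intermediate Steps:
S(v) = 60 + 51*v
(S(41) + ((-13*18 + (8 + 4)) - 1*(-261)))/(4532 - 1676) = ((60 + 51*41) + ((-13*18 + (8 + 4)) - 1*(-261)))/(4532 - 1676) = ((60 + 2091) + ((-234 + 12) + 261))/2856 = (2151 + (-222 + 261))*(1/2856) = (2151 + 39)*(1/2856) = 2190*(1/2856) = 365/476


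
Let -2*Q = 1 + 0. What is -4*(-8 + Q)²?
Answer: -289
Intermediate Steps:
Q = -½ (Q = -(1 + 0)/2 = -½*1 = -½ ≈ -0.50000)
-4*(-8 + Q)² = -4*(-8 - ½)² = -4*(-17/2)² = -4*289/4 = -289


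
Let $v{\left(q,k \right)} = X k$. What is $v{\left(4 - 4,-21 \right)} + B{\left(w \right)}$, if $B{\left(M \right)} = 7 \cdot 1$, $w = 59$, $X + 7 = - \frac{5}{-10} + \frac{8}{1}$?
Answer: $- \frac{49}{2} \approx -24.5$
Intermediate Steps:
$X = \frac{3}{2}$ ($X = -7 + \left(- \frac{5}{-10} + \frac{8}{1}\right) = -7 + \left(\left(-5\right) \left(- \frac{1}{10}\right) + 8 \cdot 1\right) = -7 + \left(\frac{1}{2} + 8\right) = -7 + \frac{17}{2} = \frac{3}{2} \approx 1.5$)
$B{\left(M \right)} = 7$
$v{\left(q,k \right)} = \frac{3 k}{2}$
$v{\left(4 - 4,-21 \right)} + B{\left(w \right)} = \frac{3}{2} \left(-21\right) + 7 = - \frac{63}{2} + 7 = - \frac{49}{2}$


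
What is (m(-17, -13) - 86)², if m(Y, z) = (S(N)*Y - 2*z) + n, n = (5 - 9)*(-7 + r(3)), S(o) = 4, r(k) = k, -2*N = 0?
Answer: 12544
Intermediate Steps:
N = 0 (N = -½*0 = 0)
n = 16 (n = (5 - 9)*(-7 + 3) = -4*(-4) = 16)
m(Y, z) = 16 - 2*z + 4*Y (m(Y, z) = (4*Y - 2*z) + 16 = (-2*z + 4*Y) + 16 = 16 - 2*z + 4*Y)
(m(-17, -13) - 86)² = ((16 - 2*(-13) + 4*(-17)) - 86)² = ((16 + 26 - 68) - 86)² = (-26 - 86)² = (-112)² = 12544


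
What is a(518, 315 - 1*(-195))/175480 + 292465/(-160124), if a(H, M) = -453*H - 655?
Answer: -22250094129/7024639880 ≈ -3.1674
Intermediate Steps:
a(H, M) = -655 - 453*H
a(518, 315 - 1*(-195))/175480 + 292465/(-160124) = (-655 - 453*518)/175480 + 292465/(-160124) = (-655 - 234654)*(1/175480) + 292465*(-1/160124) = -235309*1/175480 - 292465/160124 = -235309/175480 - 292465/160124 = -22250094129/7024639880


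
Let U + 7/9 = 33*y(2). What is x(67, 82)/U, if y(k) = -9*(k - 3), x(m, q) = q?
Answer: 369/1333 ≈ 0.27682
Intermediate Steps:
y(k) = 27 - 9*k (y(k) = -9*(-3 + k) = 27 - 9*k)
U = 2666/9 (U = -7/9 + 33*(27 - 9*2) = -7/9 + 33*(27 - 18) = -7/9 + 33*9 = -7/9 + 297 = 2666/9 ≈ 296.22)
x(67, 82)/U = 82/(2666/9) = 82*(9/2666) = 369/1333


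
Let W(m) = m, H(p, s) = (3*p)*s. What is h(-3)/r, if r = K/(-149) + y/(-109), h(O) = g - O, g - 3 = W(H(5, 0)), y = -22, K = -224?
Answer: 48723/13847 ≈ 3.5187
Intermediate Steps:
H(p, s) = 3*p*s
g = 3 (g = 3 + 3*5*0 = 3 + 0 = 3)
h(O) = 3 - O
r = 27694/16241 (r = -224/(-149) - 22/(-109) = -224*(-1/149) - 22*(-1/109) = 224/149 + 22/109 = 27694/16241 ≈ 1.7052)
h(-3)/r = (3 - 1*(-3))/(27694/16241) = (3 + 3)*(16241/27694) = 6*(16241/27694) = 48723/13847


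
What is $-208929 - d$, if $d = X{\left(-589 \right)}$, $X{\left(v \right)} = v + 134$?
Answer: $-208474$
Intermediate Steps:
$X{\left(v \right)} = 134 + v$
$d = -455$ ($d = 134 - 589 = -455$)
$-208929 - d = -208929 - -455 = -208929 + 455 = -208474$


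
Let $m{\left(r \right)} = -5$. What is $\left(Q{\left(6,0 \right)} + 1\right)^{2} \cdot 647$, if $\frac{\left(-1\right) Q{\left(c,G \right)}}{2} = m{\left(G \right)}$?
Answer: $78287$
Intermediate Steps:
$Q{\left(c,G \right)} = 10$ ($Q{\left(c,G \right)} = \left(-2\right) \left(-5\right) = 10$)
$\left(Q{\left(6,0 \right)} + 1\right)^{2} \cdot 647 = \left(10 + 1\right)^{2} \cdot 647 = 11^{2} \cdot 647 = 121 \cdot 647 = 78287$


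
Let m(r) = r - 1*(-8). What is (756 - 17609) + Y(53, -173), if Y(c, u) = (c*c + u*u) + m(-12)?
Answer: 15881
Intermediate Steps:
m(r) = 8 + r (m(r) = r + 8 = 8 + r)
Y(c, u) = -4 + c² + u² (Y(c, u) = (c*c + u*u) + (8 - 12) = (c² + u²) - 4 = -4 + c² + u²)
(756 - 17609) + Y(53, -173) = (756 - 17609) + (-4 + 53² + (-173)²) = -16853 + (-4 + 2809 + 29929) = -16853 + 32734 = 15881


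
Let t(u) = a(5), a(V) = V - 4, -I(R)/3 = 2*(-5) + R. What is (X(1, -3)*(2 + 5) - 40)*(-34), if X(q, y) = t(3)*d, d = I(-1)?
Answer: -6494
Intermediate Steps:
I(R) = 30 - 3*R (I(R) = -3*(2*(-5) + R) = -3*(-10 + R) = 30 - 3*R)
a(V) = -4 + V
t(u) = 1 (t(u) = -4 + 5 = 1)
d = 33 (d = 30 - 3*(-1) = 30 + 3 = 33)
X(q, y) = 33 (X(q, y) = 1*33 = 33)
(X(1, -3)*(2 + 5) - 40)*(-34) = (33*(2 + 5) - 40)*(-34) = (33*7 - 40)*(-34) = (231 - 40)*(-34) = 191*(-34) = -6494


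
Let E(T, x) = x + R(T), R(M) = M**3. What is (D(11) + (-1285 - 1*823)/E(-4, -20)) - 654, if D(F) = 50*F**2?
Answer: 113843/21 ≈ 5421.1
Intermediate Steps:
E(T, x) = x + T**3
(D(11) + (-1285 - 1*823)/E(-4, -20)) - 654 = (50*11**2 + (-1285 - 1*823)/(-20 + (-4)**3)) - 654 = (50*121 + (-1285 - 823)/(-20 - 64)) - 654 = (6050 - 2108/(-84)) - 654 = (6050 - 2108*(-1/84)) - 654 = (6050 + 527/21) - 654 = 127577/21 - 654 = 113843/21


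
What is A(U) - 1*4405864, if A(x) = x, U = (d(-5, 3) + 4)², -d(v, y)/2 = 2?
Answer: -4405864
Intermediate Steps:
d(v, y) = -4 (d(v, y) = -2*2 = -4)
U = 0 (U = (-4 + 4)² = 0² = 0)
A(U) - 1*4405864 = 0 - 1*4405864 = 0 - 4405864 = -4405864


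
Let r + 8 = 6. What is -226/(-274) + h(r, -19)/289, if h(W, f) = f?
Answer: 30054/39593 ≈ 0.75907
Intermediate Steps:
r = -2 (r = -8 + 6 = -2)
-226/(-274) + h(r, -19)/289 = -226/(-274) - 19/289 = -226*(-1/274) - 19*1/289 = 113/137 - 19/289 = 30054/39593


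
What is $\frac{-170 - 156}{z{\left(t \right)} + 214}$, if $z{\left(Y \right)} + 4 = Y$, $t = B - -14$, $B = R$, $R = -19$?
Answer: $- \frac{326}{205} \approx -1.5902$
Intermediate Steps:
$B = -19$
$t = -5$ ($t = -19 - -14 = -19 + 14 = -5$)
$z{\left(Y \right)} = -4 + Y$
$\frac{-170 - 156}{z{\left(t \right)} + 214} = \frac{-170 - 156}{\left(-4 - 5\right) + 214} = \frac{-170 - 156}{-9 + 214} = - \frac{326}{205}$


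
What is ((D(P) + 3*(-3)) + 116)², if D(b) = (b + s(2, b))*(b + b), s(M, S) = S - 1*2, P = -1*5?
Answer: 51529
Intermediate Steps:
P = -5
s(M, S) = -2 + S (s(M, S) = S - 2 = -2 + S)
D(b) = 2*b*(-2 + 2*b) (D(b) = (b + (-2 + b))*(b + b) = (-2 + 2*b)*(2*b) = 2*b*(-2 + 2*b))
((D(P) + 3*(-3)) + 116)² = ((4*(-5)*(-1 - 5) + 3*(-3)) + 116)² = ((4*(-5)*(-6) - 9) + 116)² = ((120 - 9) + 116)² = (111 + 116)² = 227² = 51529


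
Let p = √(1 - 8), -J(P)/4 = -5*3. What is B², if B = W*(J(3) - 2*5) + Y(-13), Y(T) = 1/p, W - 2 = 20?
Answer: (7700 - I*√7)²/49 ≈ 1.21e+6 - 831.52*I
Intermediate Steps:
J(P) = 60 (J(P) = -(-20)*3 = -4*(-15) = 60)
W = 22 (W = 2 + 20 = 22)
p = I*√7 (p = √(-7) = I*√7 ≈ 2.6458*I)
Y(T) = -I*√7/7 (Y(T) = 1/(I*√7) = -I*√7/7)
B = 1100 - I*√7/7 (B = 22*(60 - 2*5) - I*√7/7 = 22*(60 - 10) - I*√7/7 = 22*50 - I*√7/7 = 1100 - I*√7/7 ≈ 1100.0 - 0.37796*I)
B² = (1100 - I*√7/7)²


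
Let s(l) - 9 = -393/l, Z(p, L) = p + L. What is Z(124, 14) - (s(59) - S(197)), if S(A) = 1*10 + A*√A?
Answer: 8594/59 + 197*√197 ≈ 2910.7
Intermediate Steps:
S(A) = 10 + A^(3/2)
Z(p, L) = L + p
s(l) = 9 - 393/l
Z(124, 14) - (s(59) - S(197)) = (14 + 124) - ((9 - 393/59) - (10 + 197^(3/2))) = 138 - ((9 - 393*1/59) - (10 + 197*√197)) = 138 - ((9 - 393/59) + (-10 - 197*√197)) = 138 - (138/59 + (-10 - 197*√197)) = 138 - (-452/59 - 197*√197) = 138 + (452/59 + 197*√197) = 8594/59 + 197*√197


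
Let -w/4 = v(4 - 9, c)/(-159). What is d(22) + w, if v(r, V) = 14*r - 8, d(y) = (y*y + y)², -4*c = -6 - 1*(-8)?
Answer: 13569804/53 ≈ 2.5603e+5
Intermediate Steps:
c = -½ (c = -(-6 - 1*(-8))/4 = -(-6 + 8)/4 = -¼*2 = -½ ≈ -0.50000)
d(y) = (y + y²)² (d(y) = (y² + y)² = (y + y²)²)
v(r, V) = -8 + 14*r
w = -104/53 (w = -4*(-8 + 14*(4 - 9))/(-159) = -4*(-8 + 14*(-5))*(-1)/159 = -4*(-8 - 70)*(-1)/159 = -(-312)*(-1)/159 = -4*26/53 = -104/53 ≈ -1.9623)
d(22) + w = 22²*(1 + 22)² - 104/53 = 484*23² - 104/53 = 484*529 - 104/53 = 256036 - 104/53 = 13569804/53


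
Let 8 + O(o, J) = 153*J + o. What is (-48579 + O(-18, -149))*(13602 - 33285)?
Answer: 1405405566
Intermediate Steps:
O(o, J) = -8 + o + 153*J (O(o, J) = -8 + (153*J + o) = -8 + (o + 153*J) = -8 + o + 153*J)
(-48579 + O(-18, -149))*(13602 - 33285) = (-48579 + (-8 - 18 + 153*(-149)))*(13602 - 33285) = (-48579 + (-8 - 18 - 22797))*(-19683) = (-48579 - 22823)*(-19683) = -71402*(-19683) = 1405405566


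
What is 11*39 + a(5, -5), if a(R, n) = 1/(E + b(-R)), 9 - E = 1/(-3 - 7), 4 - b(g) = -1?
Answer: 60499/141 ≈ 429.07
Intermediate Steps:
b(g) = 5 (b(g) = 4 - 1*(-1) = 4 + 1 = 5)
E = 91/10 (E = 9 - 1/(-3 - 7) = 9 - 1/(-10) = 9 - 1*(-⅒) = 9 + ⅒ = 91/10 ≈ 9.1000)
a(R, n) = 10/141 (a(R, n) = 1/(91/10 + 5) = 1/(141/10) = 10/141)
11*39 + a(5, -5) = 11*39 + 10/141 = 429 + 10/141 = 60499/141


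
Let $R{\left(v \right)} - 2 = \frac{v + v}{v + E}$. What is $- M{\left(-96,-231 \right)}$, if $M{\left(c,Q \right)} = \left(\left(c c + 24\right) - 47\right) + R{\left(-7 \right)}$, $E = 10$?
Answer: $- \frac{27571}{3} \approx -9190.3$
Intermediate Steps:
$R{\left(v \right)} = 2 + \frac{2 v}{10 + v}$ ($R{\left(v \right)} = 2 + \frac{v + v}{v + 10} = 2 + \frac{2 v}{10 + v}$)
$M{\left(c,Q \right)} = - \frac{77}{3} + c^{2}$ ($M{\left(c,Q \right)} = \left(\left(c c + 24\right) - 47\right) + \frac{4 \left(5 - 7\right)}{10 - 7} = \left(\left(c^{2} + 24\right) - 47\right) + 4 \cdot \frac{1}{3} \left(-2\right) = \left(\left(24 + c^{2}\right) - 47\right) + 4 \cdot \frac{1}{3} \left(-2\right) = \left(-23 + c^{2}\right) - \frac{8}{3} = - \frac{77}{3} + c^{2}$)
$- M{\left(-96,-231 \right)} = - (- \frac{77}{3} + \left(-96\right)^{2}) = - (- \frac{77}{3} + 9216) = \left(-1\right) \frac{27571}{3} = - \frac{27571}{3}$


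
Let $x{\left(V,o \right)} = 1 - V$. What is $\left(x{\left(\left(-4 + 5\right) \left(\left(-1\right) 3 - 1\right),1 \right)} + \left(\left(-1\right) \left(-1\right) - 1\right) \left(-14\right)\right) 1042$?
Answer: $5210$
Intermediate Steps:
$\left(x{\left(\left(-4 + 5\right) \left(\left(-1\right) 3 - 1\right),1 \right)} + \left(\left(-1\right) \left(-1\right) - 1\right) \left(-14\right)\right) 1042 = \left(\left(1 - \left(-4 + 5\right) \left(\left(-1\right) 3 - 1\right)\right) + \left(\left(-1\right) \left(-1\right) - 1\right) \left(-14\right)\right) 1042 = \left(\left(1 - 1 \left(-3 - 1\right)\right) + \left(1 - 1\right) \left(-14\right)\right) 1042 = \left(\left(1 - 1 \left(-4\right)\right) + 0 \left(-14\right)\right) 1042 = \left(\left(1 - -4\right) + 0\right) 1042 = \left(\left(1 + 4\right) + 0\right) 1042 = \left(5 + 0\right) 1042 = 5 \cdot 1042 = 5210$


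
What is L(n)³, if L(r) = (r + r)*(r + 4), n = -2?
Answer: -512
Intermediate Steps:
L(r) = 2*r*(4 + r) (L(r) = (2*r)*(4 + r) = 2*r*(4 + r))
L(n)³ = (2*(-2)*(4 - 2))³ = (2*(-2)*2)³ = (-8)³ = -512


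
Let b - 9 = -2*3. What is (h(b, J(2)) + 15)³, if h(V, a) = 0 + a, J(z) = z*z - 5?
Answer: 2744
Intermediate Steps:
J(z) = -5 + z² (J(z) = z² - 5 = -5 + z²)
b = 3 (b = 9 - 2*3 = 9 - 6 = 3)
h(V, a) = a
(h(b, J(2)) + 15)³ = ((-5 + 2²) + 15)³ = ((-5 + 4) + 15)³ = (-1 + 15)³ = 14³ = 2744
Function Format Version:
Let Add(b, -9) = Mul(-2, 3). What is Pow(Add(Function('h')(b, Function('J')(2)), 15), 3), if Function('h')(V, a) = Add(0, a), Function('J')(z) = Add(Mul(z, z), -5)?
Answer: 2744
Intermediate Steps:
Function('J')(z) = Add(-5, Pow(z, 2)) (Function('J')(z) = Add(Pow(z, 2), -5) = Add(-5, Pow(z, 2)))
b = 3 (b = Add(9, Mul(-2, 3)) = Add(9, -6) = 3)
Function('h')(V, a) = a
Pow(Add(Function('h')(b, Function('J')(2)), 15), 3) = Pow(Add(Add(-5, Pow(2, 2)), 15), 3) = Pow(Add(Add(-5, 4), 15), 3) = Pow(Add(-1, 15), 3) = Pow(14, 3) = 2744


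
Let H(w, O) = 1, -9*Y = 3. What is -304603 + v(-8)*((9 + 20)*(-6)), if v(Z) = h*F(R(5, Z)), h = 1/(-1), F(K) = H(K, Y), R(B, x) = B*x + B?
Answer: -304429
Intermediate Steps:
Y = -⅓ (Y = -⅑*3 = -⅓ ≈ -0.33333)
R(B, x) = B + B*x
F(K) = 1
h = -1
v(Z) = -1 (v(Z) = -1*1 = -1)
-304603 + v(-8)*((9 + 20)*(-6)) = -304603 - (9 + 20)*(-6) = -304603 - 29*(-6) = -304603 - 1*(-174) = -304603 + 174 = -304429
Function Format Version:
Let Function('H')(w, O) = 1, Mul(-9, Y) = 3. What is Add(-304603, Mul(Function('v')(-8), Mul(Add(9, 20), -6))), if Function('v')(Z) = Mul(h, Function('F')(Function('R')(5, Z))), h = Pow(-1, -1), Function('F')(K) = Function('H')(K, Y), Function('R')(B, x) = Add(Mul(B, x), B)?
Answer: -304429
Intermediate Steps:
Y = Rational(-1, 3) (Y = Mul(Rational(-1, 9), 3) = Rational(-1, 3) ≈ -0.33333)
Function('R')(B, x) = Add(B, Mul(B, x))
Function('F')(K) = 1
h = -1
Function('v')(Z) = -1 (Function('v')(Z) = Mul(-1, 1) = -1)
Add(-304603, Mul(Function('v')(-8), Mul(Add(9, 20), -6))) = Add(-304603, Mul(-1, Mul(Add(9, 20), -6))) = Add(-304603, Mul(-1, Mul(29, -6))) = Add(-304603, Mul(-1, -174)) = Add(-304603, 174) = -304429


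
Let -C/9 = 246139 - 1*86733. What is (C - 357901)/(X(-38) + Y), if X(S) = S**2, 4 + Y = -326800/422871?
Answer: -151603905081/121721488 ≈ -1245.5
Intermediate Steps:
Y = -2018284/422871 (Y = -4 - 326800/422871 = -2018284/422871 ≈ -4.7728)
C = -1434654 (C = -9*(246139 - 1*86733) = -9*(246139 - 86733) = -9*159406 = -1434654)
(C - 357901)/(X(-38) + Y) = (-1434654 - 357901)/((-38)**2 - 2018284/422871) = -1792555/(1444 - 2018284/422871) = -1792555/608607440/422871 = -1792555*422871/608607440 = -151603905081/121721488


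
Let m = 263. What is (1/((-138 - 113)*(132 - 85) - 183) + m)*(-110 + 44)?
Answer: -103974387/5990 ≈ -17358.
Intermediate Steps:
(1/((-138 - 113)*(132 - 85) - 183) + m)*(-110 + 44) = (1/((-138 - 113)*(132 - 85) - 183) + 263)*(-110 + 44) = (1/(-251*47 - 183) + 263)*(-66) = (1/(-11797 - 183) + 263)*(-66) = (1/(-11980) + 263)*(-66) = (-1/11980 + 263)*(-66) = (3150739/11980)*(-66) = -103974387/5990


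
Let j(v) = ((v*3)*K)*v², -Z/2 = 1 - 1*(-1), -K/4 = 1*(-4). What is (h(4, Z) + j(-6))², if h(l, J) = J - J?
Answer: 107495424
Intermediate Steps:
K = 16 (K = -4*(-4) = 16)
Z = -4 (Z = -2*(1 - 1*(-1)) = -2*(1 + 1) = -2*2 = -4)
j(v) = 48*v³ (j(v) = ((v*3)*16)*v² = ((3*v)*16)*v² = (48*v)*v² = 48*v³)
h(l, J) = 0
(h(4, Z) + j(-6))² = (0 + 48*(-6)³)² = (0 + 48*(-216))² = (0 - 10368)² = (-10368)² = 107495424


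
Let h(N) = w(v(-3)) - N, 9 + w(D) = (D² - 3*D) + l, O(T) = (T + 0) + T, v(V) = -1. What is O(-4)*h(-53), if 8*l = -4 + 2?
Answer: -382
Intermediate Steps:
l = -¼ (l = (-4 + 2)/8 = (⅛)*(-2) = -¼ ≈ -0.25000)
O(T) = 2*T (O(T) = T + T = 2*T)
w(D) = -37/4 + D² - 3*D (w(D) = -9 + ((D² - 3*D) - ¼) = -9 + (-¼ + D² - 3*D) = -37/4 + D² - 3*D)
h(N) = -21/4 - N (h(N) = (-37/4 + (-1)² - 3*(-1)) - N = (-37/4 + 1 + 3) - N = -21/4 - N)
O(-4)*h(-53) = (2*(-4))*(-21/4 - 1*(-53)) = -8*(-21/4 + 53) = -8*191/4 = -382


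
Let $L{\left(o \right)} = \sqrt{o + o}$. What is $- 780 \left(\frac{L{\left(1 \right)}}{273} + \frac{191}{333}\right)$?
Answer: $- \frac{49660}{111} - \frac{20 \sqrt{2}}{7} \approx -451.43$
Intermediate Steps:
$L{\left(o \right)} = \sqrt{2} \sqrt{o}$ ($L{\left(o \right)} = \sqrt{2 o} = \sqrt{2} \sqrt{o}$)
$- 780 \left(\frac{L{\left(1 \right)}}{273} + \frac{191}{333}\right) = - 780 \left(\frac{\sqrt{2} \sqrt{1}}{273} + \frac{191}{333}\right) = - 780 \left(\sqrt{2} \cdot 1 \cdot \frac{1}{273} + 191 \cdot \frac{1}{333}\right) = - 780 \left(\sqrt{2} \cdot \frac{1}{273} + \frac{191}{333}\right) = - 780 \left(\frac{\sqrt{2}}{273} + \frac{191}{333}\right) = - 780 \left(\frac{191}{333} + \frac{\sqrt{2}}{273}\right) = - \frac{49660}{111} - \frac{20 \sqrt{2}}{7}$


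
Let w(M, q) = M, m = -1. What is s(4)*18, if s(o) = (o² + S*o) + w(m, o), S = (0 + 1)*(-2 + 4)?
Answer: 414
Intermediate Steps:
S = 2 (S = 1*2 = 2)
s(o) = -1 + o² + 2*o (s(o) = (o² + 2*o) - 1 = -1 + o² + 2*o)
s(4)*18 = (-1 + 4² + 2*4)*18 = (-1 + 16 + 8)*18 = 23*18 = 414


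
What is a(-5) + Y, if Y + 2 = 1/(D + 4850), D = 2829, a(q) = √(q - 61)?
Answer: -15357/7679 + I*√66 ≈ -1.9999 + 8.124*I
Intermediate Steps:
a(q) = √(-61 + q)
Y = -15357/7679 (Y = -2 + 1/(2829 + 4850) = -2 + 1/7679 = -15357/7679 ≈ -1.9999)
a(-5) + Y = √(-61 - 5) - 15357/7679 = √(-66) - 15357/7679 = I*√66 - 15357/7679 = -15357/7679 + I*√66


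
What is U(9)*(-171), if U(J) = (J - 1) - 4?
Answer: -684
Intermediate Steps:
U(J) = -5 + J (U(J) = (-1 + J) - 4 = -5 + J)
U(9)*(-171) = (-5 + 9)*(-171) = 4*(-171) = -684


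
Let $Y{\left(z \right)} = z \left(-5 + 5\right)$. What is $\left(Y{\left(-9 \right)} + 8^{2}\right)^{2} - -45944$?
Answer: $50040$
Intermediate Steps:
$Y{\left(z \right)} = 0$ ($Y{\left(z \right)} = z 0 = 0$)
$\left(Y{\left(-9 \right)} + 8^{2}\right)^{2} - -45944 = \left(0 + 8^{2}\right)^{2} - -45944 = \left(0 + 64\right)^{2} + 45944 = 64^{2} + 45944 = 4096 + 45944 = 50040$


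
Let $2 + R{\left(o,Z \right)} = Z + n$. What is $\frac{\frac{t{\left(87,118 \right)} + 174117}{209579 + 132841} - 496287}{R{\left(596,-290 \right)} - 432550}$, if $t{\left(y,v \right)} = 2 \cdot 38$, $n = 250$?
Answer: $\frac{169938420347}{148128152640} \approx 1.1472$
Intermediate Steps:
$t{\left(y,v \right)} = 76$
$R{\left(o,Z \right)} = 248 + Z$ ($R{\left(o,Z \right)} = -2 + \left(Z + 250\right) = -2 + \left(250 + Z\right) = 248 + Z$)
$\frac{\frac{t{\left(87,118 \right)} + 174117}{209579 + 132841} - 496287}{R{\left(596,-290 \right)} - 432550} = \frac{\frac{76 + 174117}{209579 + 132841} - 496287}{\left(248 - 290\right) - 432550} = \frac{\frac{174193}{342420} - 496287}{-42 - 432550} = \frac{174193 \cdot \frac{1}{342420} - 496287}{-432592} = \left(\frac{174193}{342420} - 496287\right) \left(- \frac{1}{432592}\right) = \left(- \frac{169938420347}{342420}\right) \left(- \frac{1}{432592}\right) = \frac{169938420347}{148128152640}$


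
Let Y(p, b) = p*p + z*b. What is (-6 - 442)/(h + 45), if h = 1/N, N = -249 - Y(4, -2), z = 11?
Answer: -7776/781 ≈ -9.9565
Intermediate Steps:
Y(p, b) = p² + 11*b (Y(p, b) = p*p + 11*b = p² + 11*b)
N = -243 (N = -249 - (4² + 11*(-2)) = -249 - (16 - 22) = -249 - 1*(-6) = -249 + 6 = -243)
h = -1/243 (h = 1/(-243) = -1/243 ≈ -0.0041152)
(-6 - 442)/(h + 45) = (-6 - 442)/(-1/243 + 45) = -448/10934/243 = -448*243/10934 = -7776/781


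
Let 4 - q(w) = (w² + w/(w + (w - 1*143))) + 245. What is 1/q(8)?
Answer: -127/38727 ≈ -0.0032794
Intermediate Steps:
q(w) = -241 - w² - w/(-143 + 2*w) (q(w) = 4 - ((w² + w/(w + (w - 1*143))) + 245) = 4 - ((w² + w/(w + (w - 143))) + 245) = 4 - ((w² + w/(w + (-143 + w))) + 245) = 4 - ((w² + w/(-143 + 2*w)) + 245) = 4 - (245 + w² + w/(-143 + 2*w)) = 4 + (-245 - w² - w/(-143 + 2*w)) = -241 - w² - w/(-143 + 2*w))
1/q(8) = 1/((34463 - 483*8 - 2*8³ + 143*8²)/(-143 + 2*8)) = 1/((34463 - 3864 - 2*512 + 143*64)/(-143 + 16)) = 1/((34463 - 3864 - 1024 + 9152)/(-127)) = 1/(-1/127*38727) = 1/(-38727/127) = -127/38727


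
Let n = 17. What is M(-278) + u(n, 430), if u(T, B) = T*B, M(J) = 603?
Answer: 7913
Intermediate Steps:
u(T, B) = B*T
M(-278) + u(n, 430) = 603 + 430*17 = 603 + 7310 = 7913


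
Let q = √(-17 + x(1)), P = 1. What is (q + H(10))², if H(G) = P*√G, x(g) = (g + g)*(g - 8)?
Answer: -21 + 2*I*√310 ≈ -21.0 + 35.214*I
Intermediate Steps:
x(g) = 2*g*(-8 + g) (x(g) = (2*g)*(-8 + g) = 2*g*(-8 + g))
q = I*√31 (q = √(-17 + 2*1*(-8 + 1)) = √(-17 + 2*1*(-7)) = √(-17 - 14) = √(-31) = I*√31 ≈ 5.5678*I)
H(G) = √G (H(G) = 1*√G = √G)
(q + H(10))² = (I*√31 + √10)² = (√10 + I*√31)²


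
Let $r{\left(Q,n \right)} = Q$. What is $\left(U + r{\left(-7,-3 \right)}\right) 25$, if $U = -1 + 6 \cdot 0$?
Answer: $-200$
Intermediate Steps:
$U = -1$ ($U = -1 + 0 = -1$)
$\left(U + r{\left(-7,-3 \right)}\right) 25 = \left(-1 - 7\right) 25 = \left(-8\right) 25 = -200$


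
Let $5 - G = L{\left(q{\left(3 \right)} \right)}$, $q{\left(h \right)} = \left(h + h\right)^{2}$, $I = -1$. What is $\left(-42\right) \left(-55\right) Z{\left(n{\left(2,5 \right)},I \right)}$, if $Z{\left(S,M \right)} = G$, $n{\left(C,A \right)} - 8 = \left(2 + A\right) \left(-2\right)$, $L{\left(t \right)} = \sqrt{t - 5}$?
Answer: $11550 - 2310 \sqrt{31} \approx -1311.5$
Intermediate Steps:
$q{\left(h \right)} = 4 h^{2}$ ($q{\left(h \right)} = \left(2 h\right)^{2} = 4 h^{2}$)
$L{\left(t \right)} = \sqrt{-5 + t}$
$G = 5 - \sqrt{31}$ ($G = 5 - \sqrt{-5 + 4 \cdot 3^{2}} = 5 - \sqrt{-5 + 4 \cdot 9} = 5 - \sqrt{-5 + 36} = 5 - \sqrt{31} \approx -0.56776$)
$n{\left(C,A \right)} = 4 - 2 A$ ($n{\left(C,A \right)} = 8 + \left(2 + A\right) \left(-2\right) = 8 - \left(4 + 2 A\right) = 4 - 2 A$)
$Z{\left(S,M \right)} = 5 - \sqrt{31}$
$\left(-42\right) \left(-55\right) Z{\left(n{\left(2,5 \right)},I \right)} = \left(-42\right) \left(-55\right) \left(5 - \sqrt{31}\right) = 2310 \left(5 - \sqrt{31}\right) = 11550 - 2310 \sqrt{31}$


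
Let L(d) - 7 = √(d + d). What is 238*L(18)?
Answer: 3094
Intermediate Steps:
L(d) = 7 + √2*√d (L(d) = 7 + √(d + d) = 7 + √(2*d) = 7 + √2*√d)
238*L(18) = 238*(7 + √2*√18) = 238*(7 + √2*(3*√2)) = 238*(7 + 6) = 238*13 = 3094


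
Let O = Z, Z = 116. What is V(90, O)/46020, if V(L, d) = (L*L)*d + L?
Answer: 31323/1534 ≈ 20.419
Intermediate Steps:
O = 116
V(L, d) = L + d*L**2 (V(L, d) = L**2*d + L = d*L**2 + L = L + d*L**2)
V(90, O)/46020 = (90*(1 + 90*116))/46020 = (90*(1 + 10440))*(1/46020) = (90*10441)*(1/46020) = 939690*(1/46020) = 31323/1534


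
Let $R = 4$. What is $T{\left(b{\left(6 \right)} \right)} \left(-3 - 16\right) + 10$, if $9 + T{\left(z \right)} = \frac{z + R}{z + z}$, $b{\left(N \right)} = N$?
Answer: $\frac{991}{6} \approx 165.17$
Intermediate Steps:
$T{\left(z \right)} = -9 + \frac{4 + z}{2 z}$ ($T{\left(z \right)} = -9 + \frac{z + 4}{z + z} = -9 + \frac{4 + z}{2 z}$)
$T{\left(b{\left(6 \right)} \right)} \left(-3 - 16\right) + 10 = \left(- \frac{17}{2} + \frac{2}{6}\right) \left(-3 - 16\right) + 10 = \left(- \frac{17}{2} + 2 \cdot \frac{1}{6}\right) \left(-3 - 16\right) + 10 = \left(- \frac{17}{2} + \frac{1}{3}\right) \left(-19\right) + 10 = \left(- \frac{49}{6}\right) \left(-19\right) + 10 = \frac{931}{6} + 10 = \frac{991}{6}$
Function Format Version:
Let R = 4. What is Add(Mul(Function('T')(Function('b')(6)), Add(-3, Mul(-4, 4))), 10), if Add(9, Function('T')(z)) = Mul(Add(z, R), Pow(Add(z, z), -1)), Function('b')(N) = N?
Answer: Rational(991, 6) ≈ 165.17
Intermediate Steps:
Function('T')(z) = Add(-9, Mul(Rational(1, 2), Pow(z, -1), Add(4, z))) (Function('T')(z) = Add(-9, Mul(Add(z, 4), Pow(Add(z, z), -1))) = Add(-9, Mul(Add(4, z), Pow(Mul(2, z), -1))) = Add(-9, Mul(Add(4, z), Mul(Rational(1, 2), Pow(z, -1)))) = Add(-9, Mul(Rational(1, 2), Pow(z, -1), Add(4, z))))
Add(Mul(Function('T')(Function('b')(6)), Add(-3, Mul(-4, 4))), 10) = Add(Mul(Add(Rational(-17, 2), Mul(2, Pow(6, -1))), Add(-3, Mul(-4, 4))), 10) = Add(Mul(Add(Rational(-17, 2), Mul(2, Rational(1, 6))), Add(-3, -16)), 10) = Add(Mul(Add(Rational(-17, 2), Rational(1, 3)), -19), 10) = Add(Mul(Rational(-49, 6), -19), 10) = Add(Rational(931, 6), 10) = Rational(991, 6)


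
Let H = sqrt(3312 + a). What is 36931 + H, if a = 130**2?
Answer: 36931 + 2*sqrt(5053) ≈ 37073.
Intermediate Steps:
a = 16900
H = 2*sqrt(5053) (H = sqrt(3312 + 16900) = sqrt(20212) = 2*sqrt(5053) ≈ 142.17)
36931 + H = 36931 + 2*sqrt(5053)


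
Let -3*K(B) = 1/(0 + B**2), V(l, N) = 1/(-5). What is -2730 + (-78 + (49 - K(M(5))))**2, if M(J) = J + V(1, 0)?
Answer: -5643028751/2985984 ≈ -1889.8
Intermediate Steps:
V(l, N) = -1/5
M(J) = -1/5 + J (M(J) = J - 1/5 = -1/5 + J)
K(B) = -1/(3*B**2) (K(B) = -1/(3*(0 + B**2)) = -1/(3*B**2))
-2730 + (-78 + (49 - K(M(5))))**2 = -2730 + (-78 + (49 - (-1)/(3*(-1/5 + 5)**2)))**2 = -2730 + (-78 + (49 - (-1)/(3*(24/5)**2)))**2 = -2730 + (-78 + (49 - (-1)*25/(3*576)))**2 = -2730 + (-78 + (49 - 1*(-25/1728)))**2 = -2730 + (-78 + (49 + 25/1728))**2 = -2730 + (-78 + 84697/1728)**2 = -2730 + (-50087/1728)**2 = -2730 + 2508707569/2985984 = -5643028751/2985984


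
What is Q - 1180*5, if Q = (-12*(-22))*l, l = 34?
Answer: 3076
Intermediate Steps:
Q = 8976 (Q = -12*(-22)*34 = 264*34 = 8976)
Q - 1180*5 = 8976 - 1180*5 = 8976 - 1*5900 = 8976 - 5900 = 3076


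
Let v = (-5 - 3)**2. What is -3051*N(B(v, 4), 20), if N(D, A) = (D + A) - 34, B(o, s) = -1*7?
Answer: 64071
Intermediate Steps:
v = 64 (v = (-8)**2 = 64)
B(o, s) = -7
N(D, A) = -34 + A + D (N(D, A) = (A + D) - 34 = -34 + A + D)
-3051*N(B(v, 4), 20) = -3051*(-34 + 20 - 7) = -3051*(-21) = 64071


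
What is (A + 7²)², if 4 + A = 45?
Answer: 8100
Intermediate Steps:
A = 41 (A = -4 + 45 = 41)
(A + 7²)² = (41 + 7²)² = (41 + 49)² = 90² = 8100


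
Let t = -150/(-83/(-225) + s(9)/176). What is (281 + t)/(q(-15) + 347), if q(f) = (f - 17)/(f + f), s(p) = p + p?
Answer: -5228265/48706709 ≈ -0.10734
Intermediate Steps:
s(p) = 2*p
q(f) = (-17 + f)/(2*f) (q(f) = (-17 + f)/((2*f)) = (-17 + f)*(1/(2*f)) = (-17 + f)/(2*f))
t = -2970000/9329 (t = -150/(-83/(-225) + (2*9)/176) = -150/(-83*(-1/225) + 18*(1/176)) = -150/(83/225 + 9/88) = -150/9329/19800 = -150*19800/9329 = -2970000/9329 ≈ -318.36)
(281 + t)/(q(-15) + 347) = (281 - 2970000/9329)/((½)*(-17 - 15)/(-15) + 347) = -348551/(9329*((½)*(-1/15)*(-32) + 347)) = -348551/(9329*(16/15 + 347)) = -348551/(9329*5221/15) = -348551/9329*15/5221 = -5228265/48706709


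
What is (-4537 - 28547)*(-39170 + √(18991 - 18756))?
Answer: 1295900280 - 33084*√235 ≈ 1.2954e+9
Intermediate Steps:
(-4537 - 28547)*(-39170 + √(18991 - 18756)) = -33084*(-39170 + √235) = 1295900280 - 33084*√235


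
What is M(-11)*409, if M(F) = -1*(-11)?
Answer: 4499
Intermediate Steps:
M(F) = 11
M(-11)*409 = 11*409 = 4499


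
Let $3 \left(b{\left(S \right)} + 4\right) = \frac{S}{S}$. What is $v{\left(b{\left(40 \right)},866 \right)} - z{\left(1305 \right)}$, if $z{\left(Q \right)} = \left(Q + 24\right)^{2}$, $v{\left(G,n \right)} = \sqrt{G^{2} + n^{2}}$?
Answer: $-1766241 + \frac{5 \sqrt{269989}}{3} \approx -1.7654 \cdot 10^{6}$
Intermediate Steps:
$b{\left(S \right)} = - \frac{11}{3}$ ($b{\left(S \right)} = -4 + \frac{S \frac{1}{S}}{3} = -4 + \frac{1}{3} \cdot 1 = -4 + \frac{1}{3} = - \frac{11}{3}$)
$z{\left(Q \right)} = \left(24 + Q\right)^{2}$
$v{\left(b{\left(40 \right)},866 \right)} - z{\left(1305 \right)} = \sqrt{\left(- \frac{11}{3}\right)^{2} + 866^{2}} - \left(24 + 1305\right)^{2} = \sqrt{\frac{121}{9} + 749956} - 1329^{2} = \sqrt{\frac{6749725}{9}} - 1766241 = \frac{5 \sqrt{269989}}{3} - 1766241 = -1766241 + \frac{5 \sqrt{269989}}{3}$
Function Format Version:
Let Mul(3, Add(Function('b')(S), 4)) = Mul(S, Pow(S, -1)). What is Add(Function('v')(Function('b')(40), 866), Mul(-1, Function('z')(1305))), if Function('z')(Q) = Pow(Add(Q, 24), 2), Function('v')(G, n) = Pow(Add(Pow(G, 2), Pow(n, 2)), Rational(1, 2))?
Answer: Add(-1766241, Mul(Rational(5, 3), Pow(269989, Rational(1, 2)))) ≈ -1.7654e+6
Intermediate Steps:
Function('b')(S) = Rational(-11, 3) (Function('b')(S) = Add(-4, Mul(Rational(1, 3), Mul(S, Pow(S, -1)))) = Add(-4, Mul(Rational(1, 3), 1)) = Add(-4, Rational(1, 3)) = Rational(-11, 3))
Function('z')(Q) = Pow(Add(24, Q), 2)
Add(Function('v')(Function('b')(40), 866), Mul(-1, Function('z')(1305))) = Add(Pow(Add(Pow(Rational(-11, 3), 2), Pow(866, 2)), Rational(1, 2)), Mul(-1, Pow(Add(24, 1305), 2))) = Add(Pow(Add(Rational(121, 9), 749956), Rational(1, 2)), Mul(-1, Pow(1329, 2))) = Add(Pow(Rational(6749725, 9), Rational(1, 2)), Mul(-1, 1766241)) = Add(Mul(Rational(5, 3), Pow(269989, Rational(1, 2))), -1766241) = Add(-1766241, Mul(Rational(5, 3), Pow(269989, Rational(1, 2))))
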